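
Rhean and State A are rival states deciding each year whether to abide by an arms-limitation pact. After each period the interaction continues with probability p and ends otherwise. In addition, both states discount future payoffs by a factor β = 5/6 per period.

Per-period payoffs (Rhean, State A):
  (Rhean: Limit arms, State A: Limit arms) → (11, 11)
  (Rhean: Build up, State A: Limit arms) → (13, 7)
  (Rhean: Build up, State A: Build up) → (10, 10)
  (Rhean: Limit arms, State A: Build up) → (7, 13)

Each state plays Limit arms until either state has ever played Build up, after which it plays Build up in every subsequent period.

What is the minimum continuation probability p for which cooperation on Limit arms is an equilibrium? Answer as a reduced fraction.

4/5

Expected continuation weight on next period's payoff is β·p = 5/6·p, which plays the role of the discount factor.
Cooperation requires 5/6·p ≥ (13−11)/(13−10) = 2/3, hence p ≥ 4/5.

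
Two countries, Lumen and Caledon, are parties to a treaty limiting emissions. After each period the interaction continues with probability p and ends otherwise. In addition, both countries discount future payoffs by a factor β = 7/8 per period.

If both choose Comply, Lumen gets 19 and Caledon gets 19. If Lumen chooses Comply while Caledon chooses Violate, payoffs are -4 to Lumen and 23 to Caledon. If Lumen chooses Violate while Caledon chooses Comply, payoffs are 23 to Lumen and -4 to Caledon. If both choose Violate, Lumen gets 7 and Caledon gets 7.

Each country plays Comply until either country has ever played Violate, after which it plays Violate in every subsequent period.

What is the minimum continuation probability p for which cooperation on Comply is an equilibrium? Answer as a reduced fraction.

2/7

With continuation probability p and discount β, the effective per-period discount factor is βp.
Grim-trigger IC: βp ≥ (23−19)/(23−7) = 1/4.
So p ≥ (1/4)/(7/8) = 2/7.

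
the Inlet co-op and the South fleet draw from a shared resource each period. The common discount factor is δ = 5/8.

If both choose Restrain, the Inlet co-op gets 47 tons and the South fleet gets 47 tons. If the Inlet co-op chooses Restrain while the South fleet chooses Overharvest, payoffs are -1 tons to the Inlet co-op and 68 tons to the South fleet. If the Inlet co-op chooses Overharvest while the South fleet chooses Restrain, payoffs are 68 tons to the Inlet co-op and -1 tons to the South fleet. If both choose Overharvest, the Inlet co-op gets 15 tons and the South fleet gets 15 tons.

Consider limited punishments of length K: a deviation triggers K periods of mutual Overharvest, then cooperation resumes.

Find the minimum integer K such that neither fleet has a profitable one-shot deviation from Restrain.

2

IC: δ(1−δ^K)/(1−δ) ≥ (68−47)/(47−15) = 21/32.
With δ = 5/8: need 1 − δ^K ≥ 21/32·(1−5/8)/(5/8), i.e. δ^K ≤ 0.6062.
Since (5/8)^1 = 0.6250 and (5/8)^2 = 0.3906, the smallest such K is 2.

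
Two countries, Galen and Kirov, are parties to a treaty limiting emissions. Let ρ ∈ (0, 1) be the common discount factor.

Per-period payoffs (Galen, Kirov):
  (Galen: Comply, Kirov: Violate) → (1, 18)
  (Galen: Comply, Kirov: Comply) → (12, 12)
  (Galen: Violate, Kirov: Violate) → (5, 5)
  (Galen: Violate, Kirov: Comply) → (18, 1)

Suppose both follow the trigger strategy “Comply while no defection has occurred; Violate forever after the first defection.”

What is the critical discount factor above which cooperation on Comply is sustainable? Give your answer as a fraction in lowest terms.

6/13

One-period gain from deviating is 18 − 12 = 6. The loss is 12 − 5 = 7 in every subsequent period, with present value 7·ρ/(1−ρ).
Deviation is unprofitable when 7·ρ/(1−ρ) ≥ 6, i.e. ρ/(1−ρ) ≥ 6/7.
Equivalently ρ ≥ 6/(6+7) = 6/13.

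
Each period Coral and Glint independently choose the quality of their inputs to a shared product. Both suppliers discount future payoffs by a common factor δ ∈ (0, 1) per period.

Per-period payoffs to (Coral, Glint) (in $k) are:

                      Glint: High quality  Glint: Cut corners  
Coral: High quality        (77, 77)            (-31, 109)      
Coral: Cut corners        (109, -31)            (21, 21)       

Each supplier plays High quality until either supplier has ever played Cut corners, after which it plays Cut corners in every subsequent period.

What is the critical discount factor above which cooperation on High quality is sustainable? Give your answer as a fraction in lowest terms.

4/11

Cooperation forever yields 77 each period: 77/(1−δ).
Deviating yields 109 once, then 21 forever: 109 + 21δ/(1−δ).
No profitable deviation requires 77/(1−δ) ≥ 109 + 21δ/(1−δ).
Multiplying by (1−δ): 77 ≥ 109(1−δ) + 21δ = 109 − 88δ.
So 88δ ≥ 32, i.e. δ ≥ 32/88 = 4/11.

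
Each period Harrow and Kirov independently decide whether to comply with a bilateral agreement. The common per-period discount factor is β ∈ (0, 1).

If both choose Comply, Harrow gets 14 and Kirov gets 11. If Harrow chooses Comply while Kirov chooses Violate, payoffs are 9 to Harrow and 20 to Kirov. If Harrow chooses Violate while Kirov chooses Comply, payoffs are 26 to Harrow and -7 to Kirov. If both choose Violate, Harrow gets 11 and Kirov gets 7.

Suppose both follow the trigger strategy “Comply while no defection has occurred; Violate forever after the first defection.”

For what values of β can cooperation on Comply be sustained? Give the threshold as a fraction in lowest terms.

4/5

Harrow: cooperation gives 14 each period; deviation gives 26 once then 11 forever.
  14/(1−β) ≥ 26 + 11β/(1−β) ⇒ β ≥ 12/15 = 4/5.
Kirov: cooperation gives 11 each period; deviation gives 20 once then 7 forever.
  β ≥ 9/13.
Both must hold, so the binding constraint is Harrow's: β ≥ 4/5.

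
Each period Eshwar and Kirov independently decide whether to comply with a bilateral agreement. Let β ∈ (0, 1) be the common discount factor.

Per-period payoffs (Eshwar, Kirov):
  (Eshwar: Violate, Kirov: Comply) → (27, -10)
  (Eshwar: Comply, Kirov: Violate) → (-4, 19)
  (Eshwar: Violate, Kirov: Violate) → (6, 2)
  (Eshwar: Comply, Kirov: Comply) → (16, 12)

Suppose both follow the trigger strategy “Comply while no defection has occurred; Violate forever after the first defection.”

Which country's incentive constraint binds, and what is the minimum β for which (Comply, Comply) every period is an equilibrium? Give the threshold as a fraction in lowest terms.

For Eshwar: deviation gain 27−16 = 11, per-period punishment loss 16−6 = 10. IC gives β ≥ 11/21.
For Kirov: gain 7, loss 10 per period, so β ≥ 7/17.
The tighter constraint is Eshwar's, so cooperation needs β ≥ 11/21.

Eshwar; β ≥ 11/21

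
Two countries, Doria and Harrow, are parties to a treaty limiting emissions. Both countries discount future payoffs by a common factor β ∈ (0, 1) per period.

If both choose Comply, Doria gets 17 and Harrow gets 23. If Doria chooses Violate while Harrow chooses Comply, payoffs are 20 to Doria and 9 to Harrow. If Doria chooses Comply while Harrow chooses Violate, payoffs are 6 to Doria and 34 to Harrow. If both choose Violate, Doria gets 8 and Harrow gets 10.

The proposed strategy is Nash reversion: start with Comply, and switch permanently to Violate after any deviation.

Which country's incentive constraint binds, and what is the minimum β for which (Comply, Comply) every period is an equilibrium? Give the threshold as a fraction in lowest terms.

Harrow; β ≥ 11/24

Doria: cooperation gives 17 each period; deviation gives 20 once then 8 forever.
  17/(1−β) ≥ 20 + 8β/(1−β) ⇒ β ≥ 3/12 = 1/4.
Harrow: cooperation gives 23 each period; deviation gives 34 once then 10 forever.
  β ≥ 11/24.
Both must hold, so the binding constraint is Harrow's: β ≥ 11/24.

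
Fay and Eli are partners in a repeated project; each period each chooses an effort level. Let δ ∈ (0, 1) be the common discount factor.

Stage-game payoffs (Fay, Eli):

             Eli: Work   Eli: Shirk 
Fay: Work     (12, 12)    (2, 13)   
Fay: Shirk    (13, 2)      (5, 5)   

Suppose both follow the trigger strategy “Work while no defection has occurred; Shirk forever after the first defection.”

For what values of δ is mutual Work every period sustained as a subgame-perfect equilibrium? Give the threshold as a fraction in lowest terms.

1/8

Under grim trigger the critical discount factor is (T−C)/(T−P) with T = 13, C = 12, P = 5.
δ* = (13−12)/(13−5) = 1/8.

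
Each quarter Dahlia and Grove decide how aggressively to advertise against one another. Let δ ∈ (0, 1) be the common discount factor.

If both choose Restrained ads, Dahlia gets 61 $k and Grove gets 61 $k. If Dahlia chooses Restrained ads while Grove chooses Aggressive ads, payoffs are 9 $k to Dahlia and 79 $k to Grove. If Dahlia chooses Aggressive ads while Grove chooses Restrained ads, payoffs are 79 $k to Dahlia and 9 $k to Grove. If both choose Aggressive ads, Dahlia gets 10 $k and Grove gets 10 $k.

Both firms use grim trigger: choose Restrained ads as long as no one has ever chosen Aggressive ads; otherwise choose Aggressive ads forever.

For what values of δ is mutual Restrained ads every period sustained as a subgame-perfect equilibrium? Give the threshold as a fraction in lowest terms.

Cooperation forever yields 61 each period: 61/(1−δ).
Deviating yields 79 once, then 10 forever: 79 + 10δ/(1−δ).
No profitable deviation requires 61/(1−δ) ≥ 79 + 10δ/(1−δ).
Multiplying by (1−δ): 61 ≥ 79(1−δ) + 10δ = 79 − 69δ.
So 69δ ≥ 18, i.e. δ ≥ 18/69 = 6/23.

6/23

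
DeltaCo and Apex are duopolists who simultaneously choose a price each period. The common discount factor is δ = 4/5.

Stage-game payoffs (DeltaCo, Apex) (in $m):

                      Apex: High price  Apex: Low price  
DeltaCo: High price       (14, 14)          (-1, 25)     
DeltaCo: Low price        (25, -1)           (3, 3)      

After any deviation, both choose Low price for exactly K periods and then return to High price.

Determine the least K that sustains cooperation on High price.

2

IC: δ(1−δ^K)/(1−δ) ≥ (25−14)/(14−3) = 1.
With δ = 4/5: need 1 − δ^K ≥ 1·(1−4/5)/(4/5), i.e. δ^K ≤ 0.7500.
Since (4/5)^1 = 0.8000 and (4/5)^2 = 0.6400, the smallest such K is 2.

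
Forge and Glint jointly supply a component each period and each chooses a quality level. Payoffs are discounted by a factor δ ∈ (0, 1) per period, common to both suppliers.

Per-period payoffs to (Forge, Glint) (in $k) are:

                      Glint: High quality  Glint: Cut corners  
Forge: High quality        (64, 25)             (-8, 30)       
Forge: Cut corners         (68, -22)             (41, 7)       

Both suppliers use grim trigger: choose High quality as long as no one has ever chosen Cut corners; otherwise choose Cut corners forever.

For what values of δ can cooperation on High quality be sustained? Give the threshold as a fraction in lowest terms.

5/23

Forge's threshold: (68−64)/(68−41) = 4/27.
Glint's threshold: (30−25)/(30−7) = 5/23.
4/27 < 5/23, so Glint binds and δ* = 5/23.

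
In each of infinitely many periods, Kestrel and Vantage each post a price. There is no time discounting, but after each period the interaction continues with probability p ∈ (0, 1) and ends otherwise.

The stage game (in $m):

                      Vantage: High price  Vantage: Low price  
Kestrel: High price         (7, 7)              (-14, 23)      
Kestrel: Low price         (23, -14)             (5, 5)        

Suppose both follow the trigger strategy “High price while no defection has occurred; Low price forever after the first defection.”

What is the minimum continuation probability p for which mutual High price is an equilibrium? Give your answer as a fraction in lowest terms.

With no time discounting, the continuation probability p plays the role of the discount factor.
Grim-trigger IC: 7/(1−p) ≥ 23 + 5p/(1−p) ⇒ p ≥ (23−7)/(23−5) = 8/9.

8/9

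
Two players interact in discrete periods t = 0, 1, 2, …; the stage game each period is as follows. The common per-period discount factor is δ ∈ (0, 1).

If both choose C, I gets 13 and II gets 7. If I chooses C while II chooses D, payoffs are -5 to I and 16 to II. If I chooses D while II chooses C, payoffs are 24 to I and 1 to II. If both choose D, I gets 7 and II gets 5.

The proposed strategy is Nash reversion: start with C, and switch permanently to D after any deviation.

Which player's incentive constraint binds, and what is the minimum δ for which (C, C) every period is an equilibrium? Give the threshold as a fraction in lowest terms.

For I: deviation gain 24−13 = 11, per-period punishment loss 13−7 = 6. IC gives δ ≥ 11/17.
For II: gain 9, loss 2 per period, so δ ≥ 9/11.
The tighter constraint is II's, so cooperation needs δ ≥ 9/11.

II; δ ≥ 9/11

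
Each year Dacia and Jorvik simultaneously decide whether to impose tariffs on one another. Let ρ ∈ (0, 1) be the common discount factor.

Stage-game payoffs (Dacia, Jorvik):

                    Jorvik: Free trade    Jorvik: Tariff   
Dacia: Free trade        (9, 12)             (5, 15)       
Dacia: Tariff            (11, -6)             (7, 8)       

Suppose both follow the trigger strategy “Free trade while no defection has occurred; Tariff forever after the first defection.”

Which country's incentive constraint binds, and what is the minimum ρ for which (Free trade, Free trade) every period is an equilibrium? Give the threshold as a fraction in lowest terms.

Dacia; ρ ≥ 1/2

For Dacia: deviation gain 11−9 = 2, per-period punishment loss 9−7 = 2. IC gives ρ ≥ 2/4 = 1/2.
For Jorvik: gain 3, loss 4 per period, so ρ ≥ 3/7.
The tighter constraint is Dacia's, so cooperation needs ρ ≥ 1/2.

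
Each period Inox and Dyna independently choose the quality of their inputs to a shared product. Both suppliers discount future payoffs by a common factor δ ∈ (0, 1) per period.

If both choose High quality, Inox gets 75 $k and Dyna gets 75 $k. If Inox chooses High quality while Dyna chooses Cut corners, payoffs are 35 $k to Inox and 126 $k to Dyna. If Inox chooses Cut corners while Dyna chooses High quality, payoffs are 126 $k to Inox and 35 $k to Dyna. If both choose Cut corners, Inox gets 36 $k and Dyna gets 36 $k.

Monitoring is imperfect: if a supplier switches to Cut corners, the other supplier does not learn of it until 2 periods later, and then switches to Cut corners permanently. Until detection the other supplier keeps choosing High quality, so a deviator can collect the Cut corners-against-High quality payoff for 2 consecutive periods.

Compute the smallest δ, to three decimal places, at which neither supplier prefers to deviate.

0.753

The best deviation is to choose Cut corners for all 2 undetected periods, earning 126 each, then 36 forever once detected.
Deviation value: 126(1−δ^2)/(1−δ) + 36δ^2/(1−δ); cooperation value: 75/(1−δ).
IC: 75 ≥ 126(1−δ^2) + 36δ^2 = 126 − 90δ^2.
So δ^2 ≥ 51/90 = 17/30, giving δ ≥ (17/30)^(1/2) ≈ 0.753.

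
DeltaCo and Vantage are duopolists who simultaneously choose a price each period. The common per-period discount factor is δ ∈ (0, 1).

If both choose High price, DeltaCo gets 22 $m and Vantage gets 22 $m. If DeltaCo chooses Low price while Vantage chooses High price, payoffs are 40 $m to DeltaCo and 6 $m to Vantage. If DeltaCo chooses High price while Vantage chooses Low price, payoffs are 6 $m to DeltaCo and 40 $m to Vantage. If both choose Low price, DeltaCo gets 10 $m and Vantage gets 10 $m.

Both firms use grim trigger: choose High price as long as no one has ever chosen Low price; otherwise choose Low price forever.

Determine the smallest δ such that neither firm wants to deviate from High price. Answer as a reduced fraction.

22/(1−δ) ≥ 40 + 10δ/(1−δ)
22 ≥ 40 − 30δ
δ ≥ 18/30 = 3/5.

3/5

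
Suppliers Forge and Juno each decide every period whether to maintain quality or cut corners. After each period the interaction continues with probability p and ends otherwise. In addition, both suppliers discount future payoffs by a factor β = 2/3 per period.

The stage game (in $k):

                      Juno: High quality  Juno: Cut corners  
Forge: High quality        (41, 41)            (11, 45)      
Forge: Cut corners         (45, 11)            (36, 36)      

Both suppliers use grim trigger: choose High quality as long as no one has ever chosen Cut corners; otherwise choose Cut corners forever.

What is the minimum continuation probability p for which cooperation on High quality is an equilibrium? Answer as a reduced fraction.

2/3

With continuation probability p and discount β, the effective per-period discount factor is βp.
Grim-trigger IC: βp ≥ (45−41)/(45−36) = 4/9.
So p ≥ (4/9)/(2/3) = 2/3.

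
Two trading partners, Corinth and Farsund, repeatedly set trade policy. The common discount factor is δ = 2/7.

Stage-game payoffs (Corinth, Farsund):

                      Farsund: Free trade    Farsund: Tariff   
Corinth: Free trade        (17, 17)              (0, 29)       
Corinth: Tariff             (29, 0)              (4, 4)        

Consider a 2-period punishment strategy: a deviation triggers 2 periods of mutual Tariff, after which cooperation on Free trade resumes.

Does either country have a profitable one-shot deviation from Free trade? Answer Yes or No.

Yes

Comparing payoff streams over the 3 periods until play realigns: cooperate → 17(1+δ+…+δ^2); deviate → 29 + 4(δ+…+δ^2).
Cooperation is sustained iff (17−4)(δ+…+δ^2) ≥ 29−17.
δ+…+δ^2 = 2/7·(1−(2/7)^2)/(1−2/7) = 0.3673, and (29−17)/(17−4) = 0.9231.
0.3673 < 0.9231, so cooperation is not sustainable.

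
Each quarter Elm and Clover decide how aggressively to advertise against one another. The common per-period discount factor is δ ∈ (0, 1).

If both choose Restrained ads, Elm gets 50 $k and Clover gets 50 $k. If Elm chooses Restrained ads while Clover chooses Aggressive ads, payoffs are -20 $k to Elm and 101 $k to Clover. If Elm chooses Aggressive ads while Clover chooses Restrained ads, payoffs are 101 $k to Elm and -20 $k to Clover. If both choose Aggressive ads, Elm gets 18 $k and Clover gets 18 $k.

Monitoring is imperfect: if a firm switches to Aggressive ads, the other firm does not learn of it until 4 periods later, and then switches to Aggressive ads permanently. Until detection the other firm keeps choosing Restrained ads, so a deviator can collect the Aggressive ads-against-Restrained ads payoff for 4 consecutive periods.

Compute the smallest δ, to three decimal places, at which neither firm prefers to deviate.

0.885

A deviator earns 101 for 4 periods, then 18 forever; cooperating earns 50 forever. Multiplying the IC by (1−δ):
50 ≥ 101(1−δ^4) + 18δ^4, so 83·δ^4 ≥ 51 and δ^4 ≥ 51/83.
δ ≥ (51/83)^(1/4) ≈ 0.885.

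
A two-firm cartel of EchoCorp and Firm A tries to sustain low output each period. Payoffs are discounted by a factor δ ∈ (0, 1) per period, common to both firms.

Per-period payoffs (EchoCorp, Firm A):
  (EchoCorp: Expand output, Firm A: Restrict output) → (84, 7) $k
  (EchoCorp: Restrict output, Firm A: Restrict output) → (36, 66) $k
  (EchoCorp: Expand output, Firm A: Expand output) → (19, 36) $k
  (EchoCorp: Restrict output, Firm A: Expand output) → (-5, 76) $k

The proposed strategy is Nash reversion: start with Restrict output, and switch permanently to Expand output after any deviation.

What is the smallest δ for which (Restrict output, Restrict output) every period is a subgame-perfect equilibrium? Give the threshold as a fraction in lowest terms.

48/65

For EchoCorp: deviation gain 84−36 = 48, per-period punishment loss 36−19 = 17. IC gives δ ≥ 48/65.
For Firm A: gain 10, loss 30 per period, so δ ≥ 10/40 = 1/4.
The tighter constraint is EchoCorp's, so cooperation needs δ ≥ 48/65.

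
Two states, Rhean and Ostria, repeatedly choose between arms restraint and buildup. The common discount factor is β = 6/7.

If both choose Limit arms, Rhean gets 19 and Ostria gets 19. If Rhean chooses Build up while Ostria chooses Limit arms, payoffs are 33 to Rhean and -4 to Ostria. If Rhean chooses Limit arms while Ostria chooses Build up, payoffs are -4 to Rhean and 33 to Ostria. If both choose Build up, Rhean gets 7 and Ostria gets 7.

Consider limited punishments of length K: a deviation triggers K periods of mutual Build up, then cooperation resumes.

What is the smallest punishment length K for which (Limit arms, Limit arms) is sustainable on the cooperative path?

2

No profitable deviation requires (19−7)(β+…+β^K) ≥ 33−19, i.e. β+…+β^K ≥ 7/6 ≈ 1.1667.
With β = 6/7, the partial sums are K=1: 0.8571, K=2: 1.5918.
K = 2 is the first length at which the sum reaches 1.1667.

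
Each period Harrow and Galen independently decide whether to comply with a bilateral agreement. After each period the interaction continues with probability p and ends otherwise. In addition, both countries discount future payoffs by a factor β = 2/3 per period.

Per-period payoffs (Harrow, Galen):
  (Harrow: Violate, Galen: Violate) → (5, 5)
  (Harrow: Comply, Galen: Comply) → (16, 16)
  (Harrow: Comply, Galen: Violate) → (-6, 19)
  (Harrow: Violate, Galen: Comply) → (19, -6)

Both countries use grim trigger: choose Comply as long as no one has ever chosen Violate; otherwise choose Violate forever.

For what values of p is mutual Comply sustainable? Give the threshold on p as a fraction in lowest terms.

With continuation probability p and discount β, the effective per-period discount factor is βp.
Grim-trigger IC: βp ≥ (19−16)/(19−5) = 3/14.
So p ≥ (3/14)/(2/3) = 9/28.

9/28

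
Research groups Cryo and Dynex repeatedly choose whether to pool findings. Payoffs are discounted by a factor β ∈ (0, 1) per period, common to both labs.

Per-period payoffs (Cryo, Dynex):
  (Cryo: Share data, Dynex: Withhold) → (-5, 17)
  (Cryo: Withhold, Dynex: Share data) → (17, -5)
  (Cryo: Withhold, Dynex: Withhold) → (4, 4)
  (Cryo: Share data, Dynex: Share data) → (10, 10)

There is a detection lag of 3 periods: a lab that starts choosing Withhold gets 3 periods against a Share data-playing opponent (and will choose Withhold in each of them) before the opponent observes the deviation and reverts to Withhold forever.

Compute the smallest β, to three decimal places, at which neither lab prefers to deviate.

0.814

A deviator earns 17 for 3 periods, then 4 forever; cooperating earns 10 forever. Multiplying the IC by (1−β):
10 ≥ 17(1−β^3) + 4β^3, so 13·β^3 ≥ 7 and β^3 ≥ 7/13.
β ≥ (7/13)^(1/3) ≈ 0.814.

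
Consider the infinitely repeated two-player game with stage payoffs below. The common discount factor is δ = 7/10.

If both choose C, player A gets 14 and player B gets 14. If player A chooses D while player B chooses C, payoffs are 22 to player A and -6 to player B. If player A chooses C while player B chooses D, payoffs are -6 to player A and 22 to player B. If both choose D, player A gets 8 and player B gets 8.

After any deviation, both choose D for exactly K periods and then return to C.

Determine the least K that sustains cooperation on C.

No profitable deviation requires (14−8)(δ+…+δ^K) ≥ 22−14, i.e. δ+…+δ^K ≥ 4/3 ≈ 1.3333.
With δ = 7/10, the partial sums are K=1: 0.7000, K=2: 1.1900, K=3: 1.5330.
K = 3 is the first length at which the sum reaches 1.3333.

3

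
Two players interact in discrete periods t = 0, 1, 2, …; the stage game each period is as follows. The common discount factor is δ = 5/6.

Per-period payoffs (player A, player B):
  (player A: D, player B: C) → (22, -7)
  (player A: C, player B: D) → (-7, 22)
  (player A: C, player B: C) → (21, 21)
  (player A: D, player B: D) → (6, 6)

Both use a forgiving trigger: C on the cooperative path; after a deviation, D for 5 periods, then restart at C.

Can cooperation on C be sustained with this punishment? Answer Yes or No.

Yes

IC: δ+…+δ^5 ≥ (22−21)/(21−6) = 1/15.
At δ = 5/6: partial sum = 2.9906 ≥ 0.0667. Cooperation sustainable.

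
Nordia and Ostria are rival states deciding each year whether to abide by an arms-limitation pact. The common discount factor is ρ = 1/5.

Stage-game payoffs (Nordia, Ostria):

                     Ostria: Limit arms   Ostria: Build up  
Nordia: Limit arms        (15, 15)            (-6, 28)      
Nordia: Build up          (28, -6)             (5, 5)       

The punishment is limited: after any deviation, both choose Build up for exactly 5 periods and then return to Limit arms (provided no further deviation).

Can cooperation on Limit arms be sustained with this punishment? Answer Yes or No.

IC: ρ+…+ρ^5 ≥ (28−15)/(15−5) = 13/10.
At ρ = 1/5: partial sum = 0.2499 < 1.3000. Cooperation not sustainable.

No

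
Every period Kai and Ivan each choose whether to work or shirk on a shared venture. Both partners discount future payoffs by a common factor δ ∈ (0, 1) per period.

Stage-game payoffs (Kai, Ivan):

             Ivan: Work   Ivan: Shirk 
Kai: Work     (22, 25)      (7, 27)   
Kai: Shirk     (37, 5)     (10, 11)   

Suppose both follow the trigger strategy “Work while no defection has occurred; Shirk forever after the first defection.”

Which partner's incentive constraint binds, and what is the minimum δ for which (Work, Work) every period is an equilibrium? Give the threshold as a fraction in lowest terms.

Kai: cooperation gives 22 each period; deviation gives 37 once then 10 forever.
  22/(1−δ) ≥ 37 + 10δ/(1−δ) ⇒ δ ≥ 15/27 = 5/9.
Ivan: cooperation gives 25 each period; deviation gives 27 once then 11 forever.
  δ ≥ 2/16 = 1/8.
Both must hold, so the binding constraint is Kai's: δ ≥ 5/9.

Kai; δ ≥ 5/9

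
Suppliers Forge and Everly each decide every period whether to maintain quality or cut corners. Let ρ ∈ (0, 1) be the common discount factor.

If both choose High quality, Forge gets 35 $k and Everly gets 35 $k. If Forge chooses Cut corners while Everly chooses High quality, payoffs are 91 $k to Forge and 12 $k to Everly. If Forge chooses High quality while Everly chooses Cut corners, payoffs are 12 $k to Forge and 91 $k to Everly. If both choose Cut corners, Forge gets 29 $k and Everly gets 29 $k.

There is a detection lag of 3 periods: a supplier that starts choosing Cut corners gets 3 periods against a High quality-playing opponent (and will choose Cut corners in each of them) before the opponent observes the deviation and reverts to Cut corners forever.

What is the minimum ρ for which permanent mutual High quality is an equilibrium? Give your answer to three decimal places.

0.967

Deviating for the 3 undetected periods gains 91−35 = 56 per period over cooperation, then loses 35−29 = 6 per period forever once punishment starts.
Gain: 56(1 + ρ + … + ρ^2); loss: 6·ρ^3/(1−ρ).
No profitable deviation ⇔ 56(1−ρ^3) ≤ 6·ρ^3, i.e. ρ^3 ≥ 56/(56+6) = 28/31.
Hence ρ ≥ (28/31)^(1/3) ≈ 0.967.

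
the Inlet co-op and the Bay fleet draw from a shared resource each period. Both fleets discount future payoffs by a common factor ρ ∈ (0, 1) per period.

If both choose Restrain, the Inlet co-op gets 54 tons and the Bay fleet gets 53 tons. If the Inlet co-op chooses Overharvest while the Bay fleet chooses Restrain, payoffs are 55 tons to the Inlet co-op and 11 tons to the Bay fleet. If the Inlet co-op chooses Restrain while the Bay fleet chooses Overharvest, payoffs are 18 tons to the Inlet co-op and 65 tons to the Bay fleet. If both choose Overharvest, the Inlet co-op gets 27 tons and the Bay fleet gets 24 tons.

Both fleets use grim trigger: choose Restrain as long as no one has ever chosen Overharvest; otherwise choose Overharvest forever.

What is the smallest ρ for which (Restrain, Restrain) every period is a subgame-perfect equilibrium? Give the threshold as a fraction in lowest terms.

For the Inlet co-op: deviation gain 55−54 = 1, per-period punishment loss 54−27 = 27. IC gives ρ ≥ 1/28.
For the Bay fleet: gain 12, loss 29 per period, so ρ ≥ 12/41.
The tighter constraint is the Bay fleet's, so cooperation needs ρ ≥ 12/41.

12/41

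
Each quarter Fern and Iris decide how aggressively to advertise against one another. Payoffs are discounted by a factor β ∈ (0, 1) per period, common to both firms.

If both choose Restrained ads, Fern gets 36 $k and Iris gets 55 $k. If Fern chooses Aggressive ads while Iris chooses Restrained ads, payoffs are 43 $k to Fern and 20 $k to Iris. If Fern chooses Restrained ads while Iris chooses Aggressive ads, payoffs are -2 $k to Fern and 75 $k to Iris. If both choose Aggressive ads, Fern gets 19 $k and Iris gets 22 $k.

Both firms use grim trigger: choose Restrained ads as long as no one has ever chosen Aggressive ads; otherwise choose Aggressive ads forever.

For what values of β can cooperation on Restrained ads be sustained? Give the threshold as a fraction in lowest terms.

Fern: cooperation gives 36 each period; deviation gives 43 once then 19 forever.
  36/(1−β) ≥ 43 + 19β/(1−β) ⇒ β ≥ 7/24.
Iris: cooperation gives 55 each period; deviation gives 75 once then 22 forever.
  β ≥ 20/53.
Both must hold, so the binding constraint is Iris's: β ≥ 20/53.

20/53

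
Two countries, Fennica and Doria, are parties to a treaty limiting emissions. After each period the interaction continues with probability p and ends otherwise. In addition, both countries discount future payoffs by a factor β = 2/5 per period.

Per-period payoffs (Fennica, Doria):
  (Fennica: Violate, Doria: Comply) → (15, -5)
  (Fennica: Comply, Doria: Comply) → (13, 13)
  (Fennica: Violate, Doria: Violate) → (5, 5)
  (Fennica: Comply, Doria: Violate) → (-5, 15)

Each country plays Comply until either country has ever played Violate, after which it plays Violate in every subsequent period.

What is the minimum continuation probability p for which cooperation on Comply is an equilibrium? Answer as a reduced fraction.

Expected continuation weight on next period's payoff is β·p = 2/5·p, which plays the role of the discount factor.
Cooperation requires 2/5·p ≥ (15−13)/(15−5) = 1/5, hence p ≥ 1/2.

1/2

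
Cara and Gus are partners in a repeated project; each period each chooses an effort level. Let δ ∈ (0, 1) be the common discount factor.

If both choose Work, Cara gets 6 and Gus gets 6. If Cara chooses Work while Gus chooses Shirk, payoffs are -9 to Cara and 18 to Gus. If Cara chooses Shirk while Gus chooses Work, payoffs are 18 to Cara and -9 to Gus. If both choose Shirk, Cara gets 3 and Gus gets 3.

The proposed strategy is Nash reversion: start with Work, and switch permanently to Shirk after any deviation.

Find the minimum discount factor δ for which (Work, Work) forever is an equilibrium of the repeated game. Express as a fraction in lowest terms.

One-period gain from deviating is 18 − 6 = 12. The loss is 6 − 3 = 3 in every subsequent period, with present value 3·δ/(1−δ).
Deviation is unprofitable when 3·δ/(1−δ) ≥ 12, i.e. δ/(1−δ) ≥ 4.
Equivalently δ ≥ 12/(12+3) = 4/5.

4/5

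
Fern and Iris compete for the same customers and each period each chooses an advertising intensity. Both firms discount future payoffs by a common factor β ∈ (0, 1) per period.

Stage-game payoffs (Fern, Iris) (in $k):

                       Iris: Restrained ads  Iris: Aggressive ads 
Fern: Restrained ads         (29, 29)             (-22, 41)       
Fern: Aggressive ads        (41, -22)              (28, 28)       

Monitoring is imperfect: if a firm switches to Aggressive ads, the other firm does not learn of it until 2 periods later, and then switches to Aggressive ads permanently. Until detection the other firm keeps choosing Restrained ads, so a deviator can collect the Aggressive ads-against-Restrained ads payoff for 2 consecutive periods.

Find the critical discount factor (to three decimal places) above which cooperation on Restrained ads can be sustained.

Deviating for the 2 undetected periods gains 41−29 = 12 per period over cooperation, then loses 29−28 = 1 per period forever once punishment starts.
Gain: 12(1 + β + … + β^1); loss: 1·β^2/(1−β).
No profitable deviation ⇔ 12(1−β^2) ≤ 1·β^2, i.e. β^2 ≥ 12/(12+1) = 12/13.
Hence β ≥ (12/13)^(1/2) ≈ 0.961.

0.961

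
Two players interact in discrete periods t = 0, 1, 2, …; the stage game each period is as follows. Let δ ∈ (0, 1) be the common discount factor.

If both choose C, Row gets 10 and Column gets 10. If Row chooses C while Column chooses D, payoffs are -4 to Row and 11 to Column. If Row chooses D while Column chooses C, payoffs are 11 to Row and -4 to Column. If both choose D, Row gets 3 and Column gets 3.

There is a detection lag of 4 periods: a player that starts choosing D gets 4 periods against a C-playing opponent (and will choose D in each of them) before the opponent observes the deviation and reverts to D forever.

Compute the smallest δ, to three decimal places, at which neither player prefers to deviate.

0.595

A deviator earns 11 for 4 periods, then 3 forever; cooperating earns 10 forever. Multiplying the IC by (1−δ):
10 ≥ 11(1−δ^4) + 3δ^4, so 8·δ^4 ≥ 1 and δ^4 ≥ 1/8.
δ ≥ (1/8)^(1/4) ≈ 0.595.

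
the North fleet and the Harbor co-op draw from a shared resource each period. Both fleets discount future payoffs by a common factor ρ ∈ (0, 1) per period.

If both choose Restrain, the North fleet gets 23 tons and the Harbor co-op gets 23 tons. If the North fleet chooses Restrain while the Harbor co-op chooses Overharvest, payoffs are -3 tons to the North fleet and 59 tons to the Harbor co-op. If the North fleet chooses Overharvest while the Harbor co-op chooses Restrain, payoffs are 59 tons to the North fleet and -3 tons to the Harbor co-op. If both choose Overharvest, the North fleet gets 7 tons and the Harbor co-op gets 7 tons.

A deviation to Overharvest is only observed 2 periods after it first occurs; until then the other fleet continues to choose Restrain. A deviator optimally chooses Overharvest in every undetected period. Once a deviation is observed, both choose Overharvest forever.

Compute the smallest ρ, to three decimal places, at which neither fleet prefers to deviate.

0.832

A deviator earns 59 for 2 periods, then 7 forever; cooperating earns 23 forever. Multiplying the IC by (1−ρ):
23 ≥ 59(1−ρ^2) + 7ρ^2, so 52·ρ^2 ≥ 36 and ρ^2 ≥ 9/13.
ρ ≥ (9/13)^(1/2) ≈ 0.832.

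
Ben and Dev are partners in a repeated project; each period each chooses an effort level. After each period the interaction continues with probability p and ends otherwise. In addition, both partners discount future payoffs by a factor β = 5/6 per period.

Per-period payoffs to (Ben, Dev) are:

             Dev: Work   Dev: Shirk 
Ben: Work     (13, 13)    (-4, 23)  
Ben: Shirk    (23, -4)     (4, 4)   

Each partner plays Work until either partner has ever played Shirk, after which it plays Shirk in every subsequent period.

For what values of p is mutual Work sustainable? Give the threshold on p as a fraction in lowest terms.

12/19

Expected continuation weight on next period's payoff is β·p = 5/6·p, which plays the role of the discount factor.
Cooperation requires 5/6·p ≥ (23−13)/(23−4) = 10/19, hence p ≥ 12/19.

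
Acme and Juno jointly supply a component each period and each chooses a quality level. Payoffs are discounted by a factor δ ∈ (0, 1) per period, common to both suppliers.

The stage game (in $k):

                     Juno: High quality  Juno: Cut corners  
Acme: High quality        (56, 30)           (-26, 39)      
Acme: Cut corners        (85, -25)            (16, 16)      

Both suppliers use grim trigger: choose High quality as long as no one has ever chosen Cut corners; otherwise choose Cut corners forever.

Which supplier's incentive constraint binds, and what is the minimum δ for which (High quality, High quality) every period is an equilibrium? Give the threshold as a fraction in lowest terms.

Acme: cooperation gives 56 each period; deviation gives 85 once then 16 forever.
  56/(1−δ) ≥ 85 + 16δ/(1−δ) ⇒ δ ≥ 29/69.
Juno: cooperation gives 30 each period; deviation gives 39 once then 16 forever.
  δ ≥ 9/23.
Both must hold, so the binding constraint is Acme's: δ ≥ 29/69.

Acme; δ ≥ 29/69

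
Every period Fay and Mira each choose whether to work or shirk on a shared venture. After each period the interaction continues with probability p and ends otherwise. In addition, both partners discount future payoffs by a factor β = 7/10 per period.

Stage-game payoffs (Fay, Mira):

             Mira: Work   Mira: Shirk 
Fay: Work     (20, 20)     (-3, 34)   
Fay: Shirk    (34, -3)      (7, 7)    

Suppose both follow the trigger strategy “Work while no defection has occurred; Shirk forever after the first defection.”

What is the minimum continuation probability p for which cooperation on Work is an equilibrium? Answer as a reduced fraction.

Expected continuation weight on next period's payoff is β·p = 7/10·p, which plays the role of the discount factor.
Cooperation requires 7/10·p ≥ (34−20)/(34−7) = 14/27, hence p ≥ 20/27.

20/27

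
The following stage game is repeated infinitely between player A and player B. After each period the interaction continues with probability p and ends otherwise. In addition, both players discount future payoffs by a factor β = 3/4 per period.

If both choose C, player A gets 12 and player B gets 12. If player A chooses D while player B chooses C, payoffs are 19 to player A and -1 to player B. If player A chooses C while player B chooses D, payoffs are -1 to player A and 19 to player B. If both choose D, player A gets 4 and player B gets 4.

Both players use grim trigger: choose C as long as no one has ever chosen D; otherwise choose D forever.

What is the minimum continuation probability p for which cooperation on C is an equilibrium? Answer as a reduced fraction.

28/45

With continuation probability p and discount β, the effective per-period discount factor is βp.
Grim-trigger IC: βp ≥ (19−12)/(19−4) = 7/15.
So p ≥ (7/15)/(3/4) = 28/45.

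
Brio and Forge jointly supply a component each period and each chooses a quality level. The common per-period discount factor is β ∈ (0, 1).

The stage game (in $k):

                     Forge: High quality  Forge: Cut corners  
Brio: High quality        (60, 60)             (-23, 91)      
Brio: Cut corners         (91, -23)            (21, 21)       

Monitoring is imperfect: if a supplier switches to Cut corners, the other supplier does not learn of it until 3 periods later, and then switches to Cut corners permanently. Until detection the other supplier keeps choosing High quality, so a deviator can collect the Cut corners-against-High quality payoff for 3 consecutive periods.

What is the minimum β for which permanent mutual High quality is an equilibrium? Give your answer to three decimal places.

A deviator earns 91 for 3 periods, then 21 forever; cooperating earns 60 forever. Multiplying the IC by (1−β):
60 ≥ 91(1−β^3) + 21β^3, so 70·β^3 ≥ 31 and β^3 ≥ 31/70.
β ≥ (31/70)^(1/3) ≈ 0.762.

0.762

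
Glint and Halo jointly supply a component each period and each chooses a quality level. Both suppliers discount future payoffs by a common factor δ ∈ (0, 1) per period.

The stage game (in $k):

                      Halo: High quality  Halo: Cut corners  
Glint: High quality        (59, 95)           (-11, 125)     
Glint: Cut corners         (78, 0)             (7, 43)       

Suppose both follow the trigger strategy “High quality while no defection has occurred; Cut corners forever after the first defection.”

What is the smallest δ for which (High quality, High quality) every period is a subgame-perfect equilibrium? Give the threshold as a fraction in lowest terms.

15/41

Glint: cooperation gives 59 each period; deviation gives 78 once then 7 forever.
  59/(1−δ) ≥ 78 + 7δ/(1−δ) ⇒ δ ≥ 19/71.
Halo: cooperation gives 95 each period; deviation gives 125 once then 43 forever.
  δ ≥ 30/82 = 15/41.
Both must hold, so the binding constraint is Halo's: δ ≥ 15/41.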